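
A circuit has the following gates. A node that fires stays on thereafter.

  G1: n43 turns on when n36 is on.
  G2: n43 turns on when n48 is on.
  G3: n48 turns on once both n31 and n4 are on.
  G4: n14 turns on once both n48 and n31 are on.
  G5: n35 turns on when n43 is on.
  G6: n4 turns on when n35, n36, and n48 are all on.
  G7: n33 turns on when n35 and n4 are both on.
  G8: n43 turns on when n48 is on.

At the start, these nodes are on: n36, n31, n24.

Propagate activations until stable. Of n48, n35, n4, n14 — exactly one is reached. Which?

n35

G1: n36 on → n43 on.
n43 is on, so n35 turns on (G5).
n14 would need n48 and n31 (G4), but n48 never turns on. n48 would need n31 and n4 (G3), but n4 never turns on. n4 would need n35, n36, and n48 (G6), but n48 never turns on.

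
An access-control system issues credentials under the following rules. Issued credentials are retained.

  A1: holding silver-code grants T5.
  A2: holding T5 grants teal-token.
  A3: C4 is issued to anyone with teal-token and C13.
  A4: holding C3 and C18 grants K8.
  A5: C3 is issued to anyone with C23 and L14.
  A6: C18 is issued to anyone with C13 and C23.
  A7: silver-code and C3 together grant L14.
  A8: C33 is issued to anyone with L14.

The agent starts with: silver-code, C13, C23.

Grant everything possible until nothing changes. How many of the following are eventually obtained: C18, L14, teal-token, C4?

3

Holding C13 and C23 grants C18 (A6).
Holding silver-code grants T5 (A1).
Holding T5 grants teal-token (A2).
Holding teal-token and C13 grants C4 (A3).
C18: reached.
L14 would need silver-code and C3 (A7), but C3 is never granted.
teal-token: reached.
C4: reached.
Reached: C18, teal-token, and C4 — 3 of the 4.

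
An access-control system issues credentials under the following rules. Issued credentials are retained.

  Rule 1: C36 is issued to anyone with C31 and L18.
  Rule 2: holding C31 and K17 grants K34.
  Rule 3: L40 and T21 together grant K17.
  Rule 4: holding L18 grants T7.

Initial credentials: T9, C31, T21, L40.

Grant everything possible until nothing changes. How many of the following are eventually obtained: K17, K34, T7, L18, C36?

2

Holding L40 and T21 grants K17 (Rule 3).
Holding C31 and K17 grants K34 (Rule 2).
K17: reached.
K34: reached.
T7 would need L18 (Rule 4), but L18 is never granted.
No rule produces L18, and it is not given.
C36 would need C31 and L18 (Rule 1), but L18 is never granted.
Reached: K17 and K34 — 2 of the 5.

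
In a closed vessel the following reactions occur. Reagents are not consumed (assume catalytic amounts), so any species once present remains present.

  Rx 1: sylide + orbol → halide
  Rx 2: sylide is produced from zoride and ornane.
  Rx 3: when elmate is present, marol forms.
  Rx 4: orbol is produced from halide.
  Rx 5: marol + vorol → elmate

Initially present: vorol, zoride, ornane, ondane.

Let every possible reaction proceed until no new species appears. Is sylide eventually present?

zoride and ornane present → sylide forms (Rx 2).

Yes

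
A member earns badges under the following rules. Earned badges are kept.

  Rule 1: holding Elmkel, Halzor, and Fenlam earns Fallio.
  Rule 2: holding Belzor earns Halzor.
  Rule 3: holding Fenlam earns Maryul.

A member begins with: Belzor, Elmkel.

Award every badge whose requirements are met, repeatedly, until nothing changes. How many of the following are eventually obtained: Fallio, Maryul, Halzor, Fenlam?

With Belzor, Halzor is earned (Rule 2).
Fallio would need Elmkel, Halzor, and Fenlam (Rule 1), but Fenlam is never earned.
Maryul would need Fenlam (Rule 3), but Fenlam is never earned.
Halzor: reached.
No rule produces Fenlam, and it is not given.
Reached: Halzor — 1 of the 4.

1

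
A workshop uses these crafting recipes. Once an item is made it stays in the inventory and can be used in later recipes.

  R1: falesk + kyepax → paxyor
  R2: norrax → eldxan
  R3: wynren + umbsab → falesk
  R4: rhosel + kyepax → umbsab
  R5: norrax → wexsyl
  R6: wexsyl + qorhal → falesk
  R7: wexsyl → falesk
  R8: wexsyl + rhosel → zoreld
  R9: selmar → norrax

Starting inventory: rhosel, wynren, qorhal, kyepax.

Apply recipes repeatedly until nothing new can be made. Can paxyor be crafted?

Yes

Using R4, rhosel and kyepax make umbsab.
Using R3, wynren and umbsab make falesk.
Using R1, falesk and kyepax make paxyor.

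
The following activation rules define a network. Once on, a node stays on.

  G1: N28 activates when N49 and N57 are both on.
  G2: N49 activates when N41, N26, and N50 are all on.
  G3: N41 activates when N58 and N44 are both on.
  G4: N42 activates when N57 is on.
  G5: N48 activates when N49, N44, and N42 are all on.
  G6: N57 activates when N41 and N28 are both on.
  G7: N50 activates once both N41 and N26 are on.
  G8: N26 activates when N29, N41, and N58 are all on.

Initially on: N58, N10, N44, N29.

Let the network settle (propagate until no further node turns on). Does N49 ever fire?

G3: N58 and N44 on → N41 on.
N29, N41, and N58 are on, so N26 activates (G8).
G7: N41 and N26 on → N50 on.
N41, N26, and N50 are on, so N49 activates (G2).

Yes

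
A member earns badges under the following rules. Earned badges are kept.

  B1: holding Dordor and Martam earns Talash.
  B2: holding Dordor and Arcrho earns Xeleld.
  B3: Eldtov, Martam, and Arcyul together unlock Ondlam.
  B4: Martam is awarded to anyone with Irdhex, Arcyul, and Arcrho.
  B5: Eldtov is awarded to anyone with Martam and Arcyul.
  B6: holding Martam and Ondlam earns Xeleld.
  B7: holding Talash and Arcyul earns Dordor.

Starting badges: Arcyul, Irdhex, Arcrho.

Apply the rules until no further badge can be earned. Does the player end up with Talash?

Talash would need Dordor and Martam (B1), but Dordor is never earned.

No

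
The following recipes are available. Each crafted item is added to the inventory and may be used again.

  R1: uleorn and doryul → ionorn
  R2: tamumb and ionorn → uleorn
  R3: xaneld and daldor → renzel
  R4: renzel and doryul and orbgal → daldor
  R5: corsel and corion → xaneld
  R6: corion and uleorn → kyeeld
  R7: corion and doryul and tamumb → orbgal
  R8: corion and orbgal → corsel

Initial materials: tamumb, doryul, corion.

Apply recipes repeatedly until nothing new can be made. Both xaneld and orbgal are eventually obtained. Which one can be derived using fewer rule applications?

orbgal

orbgal: corion and doryul and tamumb → orbgal (R7). [1 rule application]
xaneld: Using R7, corion, doryul, and tamumb make orbgal. Using R8, corion and orbgal make corsel. Using R5, corsel and corion make xaneld. [3 rule applications]
orbgal needs fewer.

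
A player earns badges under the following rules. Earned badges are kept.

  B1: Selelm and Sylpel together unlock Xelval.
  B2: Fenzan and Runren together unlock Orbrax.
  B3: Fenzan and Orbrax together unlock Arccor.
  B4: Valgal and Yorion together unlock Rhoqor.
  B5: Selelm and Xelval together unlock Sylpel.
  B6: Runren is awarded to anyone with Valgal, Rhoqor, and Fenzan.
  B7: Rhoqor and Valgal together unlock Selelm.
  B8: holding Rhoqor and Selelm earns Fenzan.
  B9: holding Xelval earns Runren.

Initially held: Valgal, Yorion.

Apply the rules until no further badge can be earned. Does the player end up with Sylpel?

No

Sylpel would need Selelm and Xelval (B5), but Xelval is never earned.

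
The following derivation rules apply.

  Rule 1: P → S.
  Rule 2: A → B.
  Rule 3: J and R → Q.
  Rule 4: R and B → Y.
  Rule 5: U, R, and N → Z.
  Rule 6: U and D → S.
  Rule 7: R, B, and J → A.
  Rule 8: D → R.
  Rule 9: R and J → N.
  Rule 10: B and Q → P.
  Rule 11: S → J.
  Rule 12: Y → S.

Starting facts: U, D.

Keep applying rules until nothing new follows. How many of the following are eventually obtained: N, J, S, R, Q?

5

U and D hold, so S follows (Rule 6).
D holds, so R follows (Rule 8).
S holds, so J follows (Rule 11).
J and R hold, so Q follows (Rule 3).
From R and J, Rule 9 gives N.
N: reached.
J: reached.
S: reached.
R: reached.
Q: reached.
All 5 are reached.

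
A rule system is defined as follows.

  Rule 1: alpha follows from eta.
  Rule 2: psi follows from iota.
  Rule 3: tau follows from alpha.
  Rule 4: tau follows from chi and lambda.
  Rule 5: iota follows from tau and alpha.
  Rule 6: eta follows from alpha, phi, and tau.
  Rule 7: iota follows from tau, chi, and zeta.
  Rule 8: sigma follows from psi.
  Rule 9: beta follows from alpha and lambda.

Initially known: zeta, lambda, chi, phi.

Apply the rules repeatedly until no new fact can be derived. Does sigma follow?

Yes

chi and lambda hold, so tau follows (Rule 4).
tau, chi, and zeta hold, so iota follows (Rule 7).
iota holds, so psi follows (Rule 2).
psi holds, so sigma follows (Rule 8).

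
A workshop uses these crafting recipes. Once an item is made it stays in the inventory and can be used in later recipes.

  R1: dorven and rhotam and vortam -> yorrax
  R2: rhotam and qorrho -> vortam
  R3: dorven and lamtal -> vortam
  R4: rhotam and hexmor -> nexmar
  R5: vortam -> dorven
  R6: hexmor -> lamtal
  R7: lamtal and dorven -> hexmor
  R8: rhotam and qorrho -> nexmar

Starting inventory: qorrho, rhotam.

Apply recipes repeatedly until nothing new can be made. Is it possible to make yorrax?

rhotam and qorrho -> vortam (R2).
vortam -> dorven (R5).
dorven and rhotam and vortam -> yorrax (R1).

Yes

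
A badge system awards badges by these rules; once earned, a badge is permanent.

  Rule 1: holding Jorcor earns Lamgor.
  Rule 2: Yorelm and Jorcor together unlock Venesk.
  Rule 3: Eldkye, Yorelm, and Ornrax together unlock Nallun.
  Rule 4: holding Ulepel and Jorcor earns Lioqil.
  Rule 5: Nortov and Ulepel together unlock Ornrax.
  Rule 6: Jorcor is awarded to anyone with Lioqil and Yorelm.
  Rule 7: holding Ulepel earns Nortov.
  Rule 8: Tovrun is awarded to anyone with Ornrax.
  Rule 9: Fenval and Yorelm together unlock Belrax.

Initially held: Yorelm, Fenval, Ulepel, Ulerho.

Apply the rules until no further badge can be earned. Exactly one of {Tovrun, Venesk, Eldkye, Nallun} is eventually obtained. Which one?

With Ulepel, Nortov is earned (Rule 7).
With Nortov and Ulepel, Ornrax is earned (Rule 5).
With Ornrax, Tovrun is earned (Rule 8).
No rule produces Eldkye, and it is not given. Venesk would need Yorelm and Jorcor (Rule 2), but Jorcor is never earned. Nallun would need Eldkye, Yorelm, and Ornrax (Rule 3), but Eldkye is never earned.

Tovrun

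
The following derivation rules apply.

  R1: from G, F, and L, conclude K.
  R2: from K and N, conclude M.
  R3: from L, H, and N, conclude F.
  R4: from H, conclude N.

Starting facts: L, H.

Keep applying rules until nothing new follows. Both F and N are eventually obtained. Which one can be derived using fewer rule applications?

N: H holds, so N follows (R4). [1 rule application]
F: H holds, so N follows (R4). From L, H, and N, R3 gives F. [2 rule applications]
N needs fewer.

N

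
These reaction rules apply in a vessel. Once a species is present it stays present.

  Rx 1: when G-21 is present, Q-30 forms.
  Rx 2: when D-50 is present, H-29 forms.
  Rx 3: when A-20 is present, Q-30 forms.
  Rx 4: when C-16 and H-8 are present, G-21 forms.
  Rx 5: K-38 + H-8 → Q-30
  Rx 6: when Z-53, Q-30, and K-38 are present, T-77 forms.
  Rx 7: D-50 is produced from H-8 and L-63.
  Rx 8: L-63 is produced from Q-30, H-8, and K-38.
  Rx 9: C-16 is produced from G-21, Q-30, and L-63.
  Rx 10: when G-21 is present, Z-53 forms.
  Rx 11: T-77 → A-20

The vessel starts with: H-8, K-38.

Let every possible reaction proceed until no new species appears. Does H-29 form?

K-38 and H-8 present → Q-30 forms (Rx 5).
Q-30, H-8, and K-38 present → L-63 forms (Rx 8).
H-8 and L-63 present → D-50 forms (Rx 7).
D-50 present → H-29 forms (Rx 2).

Yes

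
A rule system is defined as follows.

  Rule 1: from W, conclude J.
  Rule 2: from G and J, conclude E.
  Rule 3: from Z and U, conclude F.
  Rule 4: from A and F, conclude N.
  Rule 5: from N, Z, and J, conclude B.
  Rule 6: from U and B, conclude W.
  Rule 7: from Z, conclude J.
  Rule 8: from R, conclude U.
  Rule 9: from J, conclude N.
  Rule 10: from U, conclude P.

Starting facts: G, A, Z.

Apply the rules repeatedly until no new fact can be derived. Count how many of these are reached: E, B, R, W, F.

Z holds, so J follows (Rule 7).
From G and J, Rule 2 gives E.
From J, Rule 9 gives N.
From N, Z, and J, Rule 5 gives B.
E: reached.
B: reached.
No rule produces R, and it is not given.
W would need U and B (Rule 6), but U is never established.
F would need Z and U (Rule 3), but U is never established.
Reached: E and B — 2 of the 5.

2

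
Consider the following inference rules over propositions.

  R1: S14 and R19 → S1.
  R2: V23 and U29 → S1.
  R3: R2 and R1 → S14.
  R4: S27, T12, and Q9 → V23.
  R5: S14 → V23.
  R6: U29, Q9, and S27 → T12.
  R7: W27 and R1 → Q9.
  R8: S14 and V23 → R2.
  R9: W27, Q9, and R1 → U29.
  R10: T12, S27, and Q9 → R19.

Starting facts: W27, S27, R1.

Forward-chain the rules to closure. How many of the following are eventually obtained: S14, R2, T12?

From W27 and R1, R7 gives Q9.
W27, Q9, and R1 hold, so U29 follows (R9).
From U29, Q9, and S27, R6 gives T12.
S14 would need R2 and R1 (R3), but R2 is never established.
R2 would need S14 and V23 (R8), but S14 is never established.
T12: reached.
Reached: T12 — 1 of the 3.

1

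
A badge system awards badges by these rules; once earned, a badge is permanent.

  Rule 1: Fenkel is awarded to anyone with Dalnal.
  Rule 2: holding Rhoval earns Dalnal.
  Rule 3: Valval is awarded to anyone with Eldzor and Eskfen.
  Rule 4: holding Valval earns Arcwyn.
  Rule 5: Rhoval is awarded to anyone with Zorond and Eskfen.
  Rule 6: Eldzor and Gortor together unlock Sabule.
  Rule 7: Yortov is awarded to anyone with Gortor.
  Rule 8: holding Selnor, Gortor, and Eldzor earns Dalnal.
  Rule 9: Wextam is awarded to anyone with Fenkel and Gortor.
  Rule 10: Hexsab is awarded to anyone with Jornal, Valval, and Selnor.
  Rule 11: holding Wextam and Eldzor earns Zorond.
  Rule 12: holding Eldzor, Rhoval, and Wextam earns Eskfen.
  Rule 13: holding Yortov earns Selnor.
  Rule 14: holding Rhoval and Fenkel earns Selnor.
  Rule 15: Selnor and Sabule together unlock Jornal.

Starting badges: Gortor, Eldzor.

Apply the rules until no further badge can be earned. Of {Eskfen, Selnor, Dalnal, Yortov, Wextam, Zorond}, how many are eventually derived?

5

With Gortor, Yortov is earned (Rule 7).
With Yortov, Selnor is earned (Rule 13).
With Selnor, Gortor, and Eldzor, Dalnal is earned (Rule 8).
With Dalnal, Fenkel is earned (Rule 1).
With Fenkel and Gortor, Wextam is earned (Rule 9).
With Wextam and Eldzor, Zorond is earned (Rule 11).
Eskfen would need Eldzor, Rhoval, and Wextam (Rule 12), but Rhoval is never earned.
Selnor: reached.
Dalnal: reached.
Yortov: reached.
Wextam: reached.
Zorond: reached.
Reached: Selnor, Dalnal, Yortov, Wextam, and Zorond — 5 of the 6.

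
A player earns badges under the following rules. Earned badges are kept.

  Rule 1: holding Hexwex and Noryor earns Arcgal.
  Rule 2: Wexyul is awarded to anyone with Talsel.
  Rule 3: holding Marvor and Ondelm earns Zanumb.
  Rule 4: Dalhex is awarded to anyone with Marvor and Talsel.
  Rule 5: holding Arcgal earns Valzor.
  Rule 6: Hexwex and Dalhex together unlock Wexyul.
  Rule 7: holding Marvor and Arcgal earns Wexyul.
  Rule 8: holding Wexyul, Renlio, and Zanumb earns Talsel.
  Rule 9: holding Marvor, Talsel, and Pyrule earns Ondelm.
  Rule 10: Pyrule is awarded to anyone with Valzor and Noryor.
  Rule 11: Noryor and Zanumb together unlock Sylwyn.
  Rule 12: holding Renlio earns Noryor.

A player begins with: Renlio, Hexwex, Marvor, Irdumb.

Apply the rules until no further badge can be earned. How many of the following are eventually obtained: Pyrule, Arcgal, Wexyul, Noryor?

4

With Renlio, Noryor is earned (Rule 12).
With Hexwex and Noryor, Arcgal is earned (Rule 1).
With Marvor and Arcgal, Wexyul is earned (Rule 7).
With Arcgal, Valzor is earned (Rule 5).
With Valzor and Noryor, Pyrule is earned (Rule 10).
Pyrule: reached.
Arcgal: reached.
Wexyul: reached.
Noryor: reached.
All 4 are reached.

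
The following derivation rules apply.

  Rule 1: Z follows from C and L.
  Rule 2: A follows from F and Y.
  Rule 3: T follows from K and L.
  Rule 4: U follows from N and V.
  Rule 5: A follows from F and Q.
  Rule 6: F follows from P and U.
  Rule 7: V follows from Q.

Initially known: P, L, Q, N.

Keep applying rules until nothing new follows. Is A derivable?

Q holds, so V follows (Rule 7).
From N and V, Rule 4 gives U.
From P and U, Rule 6 gives F.
F and Q hold, so A follows (Rule 5).

Yes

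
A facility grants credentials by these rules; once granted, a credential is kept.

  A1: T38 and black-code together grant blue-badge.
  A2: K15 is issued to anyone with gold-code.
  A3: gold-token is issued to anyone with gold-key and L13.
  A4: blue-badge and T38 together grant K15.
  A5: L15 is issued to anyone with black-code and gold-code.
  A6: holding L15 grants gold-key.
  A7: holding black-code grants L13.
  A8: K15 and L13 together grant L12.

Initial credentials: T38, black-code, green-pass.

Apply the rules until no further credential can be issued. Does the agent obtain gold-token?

No

gold-token would need gold-key and L13 (A3), but gold-key is never granted.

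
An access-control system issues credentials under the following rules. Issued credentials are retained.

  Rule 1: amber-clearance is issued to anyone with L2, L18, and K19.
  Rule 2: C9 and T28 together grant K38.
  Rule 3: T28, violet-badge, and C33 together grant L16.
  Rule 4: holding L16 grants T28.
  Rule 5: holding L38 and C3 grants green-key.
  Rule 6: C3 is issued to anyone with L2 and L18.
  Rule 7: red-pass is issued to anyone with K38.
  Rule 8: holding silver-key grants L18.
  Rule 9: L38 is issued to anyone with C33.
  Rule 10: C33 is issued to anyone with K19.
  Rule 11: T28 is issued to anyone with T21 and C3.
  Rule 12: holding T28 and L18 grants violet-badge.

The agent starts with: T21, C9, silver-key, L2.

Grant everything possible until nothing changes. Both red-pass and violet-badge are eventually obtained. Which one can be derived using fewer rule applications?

violet-badge

violet-badge: Holding silver-key grants L18 (Rule 8). Holding L2 and L18 grants C3 (Rule 6). Holding T21 and C3 grants T28 (Rule 11). Holding T28 and L18 grants violet-badge (Rule 12). [4 rule applications]
red-pass: Holding silver-key grants L18 (Rule 8). Holding L2 and L18 grants C3 (Rule 6). Holding T21 and C3 grants T28 (Rule 11). Holding C9 and T28 grants K38 (Rule 2). Holding K38 grants red-pass (Rule 7). [5 rule applications]
violet-badge needs fewer.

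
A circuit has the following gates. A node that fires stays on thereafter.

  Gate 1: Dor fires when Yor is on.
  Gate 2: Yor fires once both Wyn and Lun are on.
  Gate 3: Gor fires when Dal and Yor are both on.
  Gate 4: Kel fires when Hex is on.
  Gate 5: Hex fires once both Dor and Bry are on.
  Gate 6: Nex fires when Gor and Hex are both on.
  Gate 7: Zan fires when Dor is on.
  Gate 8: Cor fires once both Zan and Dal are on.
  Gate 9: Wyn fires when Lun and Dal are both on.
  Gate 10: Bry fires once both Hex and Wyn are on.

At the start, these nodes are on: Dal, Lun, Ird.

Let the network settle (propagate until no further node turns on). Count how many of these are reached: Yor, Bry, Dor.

2

Lun and Dal are on, so Wyn fires (Gate 9).
Gate 2: Wyn and Lun on → Yor on.
Yor is on, so Dor fires (Gate 1).
Yor: reached.
Bry would need Hex and Wyn (Gate 10), but Hex never turns on.
Dor: reached.
Reached: Yor and Dor — 2 of the 3.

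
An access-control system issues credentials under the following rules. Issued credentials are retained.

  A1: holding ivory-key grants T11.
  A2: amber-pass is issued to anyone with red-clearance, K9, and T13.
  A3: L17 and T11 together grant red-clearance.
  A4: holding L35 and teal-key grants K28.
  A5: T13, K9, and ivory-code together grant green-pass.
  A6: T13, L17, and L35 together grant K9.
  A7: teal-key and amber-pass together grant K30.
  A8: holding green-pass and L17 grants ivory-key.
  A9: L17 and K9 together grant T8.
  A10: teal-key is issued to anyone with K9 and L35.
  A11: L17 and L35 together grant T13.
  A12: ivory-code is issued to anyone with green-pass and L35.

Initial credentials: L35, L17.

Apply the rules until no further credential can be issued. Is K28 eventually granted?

Yes

Holding L17 and L35 grants T13 (A11).
Holding T13, L17, and L35 grants K9 (A6).
Holding K9 and L35 grants teal-key (A10).
Holding L35 and teal-key grants K28 (A4).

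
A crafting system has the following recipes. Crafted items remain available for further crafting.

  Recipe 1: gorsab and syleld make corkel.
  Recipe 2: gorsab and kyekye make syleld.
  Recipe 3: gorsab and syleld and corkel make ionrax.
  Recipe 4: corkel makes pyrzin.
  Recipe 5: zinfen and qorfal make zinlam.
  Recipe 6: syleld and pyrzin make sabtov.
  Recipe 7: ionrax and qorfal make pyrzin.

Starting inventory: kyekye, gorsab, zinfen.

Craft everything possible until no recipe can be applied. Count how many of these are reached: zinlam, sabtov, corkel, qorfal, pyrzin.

Using Recipe 2, gorsab and kyekye make syleld.
Using Recipe 1, gorsab and syleld make corkel.
corkel → pyrzin (Recipe 4).
syleld and pyrzin → sabtov (Recipe 6).
zinlam would need zinfen and qorfal (Recipe 5), but qorfal is never obtained.
sabtov: reached.
corkel: reached.
No rule produces qorfal, and it is not given.
pyrzin: reached.
Reached: sabtov, corkel, and pyrzin — 3 of the 5.

3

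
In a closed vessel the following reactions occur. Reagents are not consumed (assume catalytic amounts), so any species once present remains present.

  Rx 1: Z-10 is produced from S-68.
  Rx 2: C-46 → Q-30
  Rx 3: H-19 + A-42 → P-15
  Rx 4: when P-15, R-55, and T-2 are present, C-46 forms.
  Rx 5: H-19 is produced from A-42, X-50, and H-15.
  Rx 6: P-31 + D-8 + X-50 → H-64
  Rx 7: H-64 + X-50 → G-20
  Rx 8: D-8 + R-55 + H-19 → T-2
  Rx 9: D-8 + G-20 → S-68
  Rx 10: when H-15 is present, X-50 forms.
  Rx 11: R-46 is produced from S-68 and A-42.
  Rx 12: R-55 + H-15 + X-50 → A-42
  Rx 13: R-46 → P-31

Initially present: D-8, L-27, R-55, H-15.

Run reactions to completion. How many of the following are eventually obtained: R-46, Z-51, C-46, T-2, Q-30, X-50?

H-15 present → X-50 forms (Rx 10).
R-55, H-15, and X-50 present → A-42 forms (Rx 12).
A-42, X-50, and H-15 present → H-19 forms (Rx 5).
D-8, R-55, and H-19 present → T-2 forms (Rx 8).
H-19 and A-42 present → P-15 forms (Rx 3).
P-15, R-55, and T-2 present → C-46 forms (Rx 4).
C-46 present → Q-30 forms (Rx 2).
R-46 would need S-68 and A-42 (Rx 11), but S-68 never forms.
No rule produces Z-51, and it is not given.
C-46: reached.
T-2: reached.
Q-30: reached.
X-50: reached.
Reached: C-46, T-2, Q-30, and X-50 — 4 of the 6.

4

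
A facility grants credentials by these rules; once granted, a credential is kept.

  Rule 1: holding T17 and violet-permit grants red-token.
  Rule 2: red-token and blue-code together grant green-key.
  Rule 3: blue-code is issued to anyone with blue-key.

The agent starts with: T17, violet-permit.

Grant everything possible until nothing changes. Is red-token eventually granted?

Holding T17 and violet-permit grants red-token (Rule 1).

Yes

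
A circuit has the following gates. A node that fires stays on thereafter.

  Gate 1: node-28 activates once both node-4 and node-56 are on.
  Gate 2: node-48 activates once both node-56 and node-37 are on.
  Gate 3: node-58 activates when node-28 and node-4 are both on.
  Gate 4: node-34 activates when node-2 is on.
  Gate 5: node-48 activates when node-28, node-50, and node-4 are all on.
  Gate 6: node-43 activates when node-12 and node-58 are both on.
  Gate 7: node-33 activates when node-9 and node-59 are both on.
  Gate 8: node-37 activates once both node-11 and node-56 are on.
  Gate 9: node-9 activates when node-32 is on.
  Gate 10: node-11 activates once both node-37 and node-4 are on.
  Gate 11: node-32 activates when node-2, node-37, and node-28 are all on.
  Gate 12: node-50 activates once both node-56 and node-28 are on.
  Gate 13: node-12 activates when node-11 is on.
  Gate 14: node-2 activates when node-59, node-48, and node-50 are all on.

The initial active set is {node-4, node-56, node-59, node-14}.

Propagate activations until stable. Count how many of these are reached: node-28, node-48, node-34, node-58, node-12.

node-4 and node-56 are on, so node-28 activates (Gate 1).
node-28 and node-4 are on, so node-58 activates (Gate 3).
node-56 and node-28 are on, so node-50 activates (Gate 12).
node-28, node-50, and node-4 are on, so node-48 activates (Gate 5).
node-59, node-48, and node-50 are on, so node-2 activates (Gate 14).
Gate 4: node-2 on → node-34 on.
node-28: reached.
node-48: reached.
node-34: reached.
node-58: reached.
node-12 would need node-11 (Gate 13), but node-11 never turns on.
Reached: node-28, node-48, node-34, and node-58 — 4 of the 5.

4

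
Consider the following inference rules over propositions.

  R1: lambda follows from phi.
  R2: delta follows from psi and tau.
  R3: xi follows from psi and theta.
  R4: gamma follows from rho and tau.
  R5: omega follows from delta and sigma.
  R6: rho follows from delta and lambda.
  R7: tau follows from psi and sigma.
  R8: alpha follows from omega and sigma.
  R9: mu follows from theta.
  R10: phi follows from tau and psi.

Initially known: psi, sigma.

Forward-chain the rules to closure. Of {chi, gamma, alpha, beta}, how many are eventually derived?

psi and sigma hold, so tau follows (R7).
tau and psi hold, so phi follows (R10).
From psi and tau, R2 gives delta.
delta and sigma hold, so omega follows (R5).
phi holds, so lambda follows (R1).
From delta and lambda, R6 gives rho.
From omega and sigma, R8 gives alpha.
From rho and tau, R4 gives gamma.
No rule produces chi, and it is not given.
gamma: reached.
alpha: reached.
No rule produces beta, and it is not given.
Reached: gamma and alpha — 2 of the 4.

2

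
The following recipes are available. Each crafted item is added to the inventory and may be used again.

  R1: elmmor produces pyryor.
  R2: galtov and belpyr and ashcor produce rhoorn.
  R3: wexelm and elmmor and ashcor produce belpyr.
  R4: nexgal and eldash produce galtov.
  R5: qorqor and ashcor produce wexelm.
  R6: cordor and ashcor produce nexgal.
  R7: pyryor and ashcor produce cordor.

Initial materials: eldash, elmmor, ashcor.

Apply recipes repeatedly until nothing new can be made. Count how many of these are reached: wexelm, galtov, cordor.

2

elmmor → pyryor (R1).
Using R7, pyryor and ashcor make cordor.
cordor and ashcor → nexgal (R6).
nexgal and eldash → galtov (R4).
wexelm would need qorqor and ashcor (R5), but qorqor is never obtained.
galtov: reached.
cordor: reached.
Reached: galtov and cordor — 2 of the 3.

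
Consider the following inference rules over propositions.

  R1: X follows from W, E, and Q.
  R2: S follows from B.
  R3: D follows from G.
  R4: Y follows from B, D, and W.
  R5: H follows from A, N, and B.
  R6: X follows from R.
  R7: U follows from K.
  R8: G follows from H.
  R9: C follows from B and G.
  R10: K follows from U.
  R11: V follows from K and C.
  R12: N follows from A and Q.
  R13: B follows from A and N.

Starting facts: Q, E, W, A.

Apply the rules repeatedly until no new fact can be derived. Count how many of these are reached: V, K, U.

V would need K and C (R11), but K is never established.
K would need U (R10), but U is never established.
U would need K (R7), but K is never established.
None of the 3 are reached.

0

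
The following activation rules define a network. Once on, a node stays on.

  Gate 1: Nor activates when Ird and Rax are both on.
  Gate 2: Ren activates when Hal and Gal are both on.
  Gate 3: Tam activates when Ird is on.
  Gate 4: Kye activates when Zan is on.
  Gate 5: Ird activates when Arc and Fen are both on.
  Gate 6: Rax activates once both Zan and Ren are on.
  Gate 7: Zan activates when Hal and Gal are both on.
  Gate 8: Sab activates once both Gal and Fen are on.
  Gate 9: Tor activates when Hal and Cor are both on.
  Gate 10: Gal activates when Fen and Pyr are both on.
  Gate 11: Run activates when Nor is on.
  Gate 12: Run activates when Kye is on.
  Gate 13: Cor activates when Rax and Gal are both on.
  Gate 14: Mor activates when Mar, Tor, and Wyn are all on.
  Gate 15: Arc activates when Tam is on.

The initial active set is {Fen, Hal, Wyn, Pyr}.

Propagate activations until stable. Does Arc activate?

Arc would need Tam (Gate 15), but Tam never turns on.

No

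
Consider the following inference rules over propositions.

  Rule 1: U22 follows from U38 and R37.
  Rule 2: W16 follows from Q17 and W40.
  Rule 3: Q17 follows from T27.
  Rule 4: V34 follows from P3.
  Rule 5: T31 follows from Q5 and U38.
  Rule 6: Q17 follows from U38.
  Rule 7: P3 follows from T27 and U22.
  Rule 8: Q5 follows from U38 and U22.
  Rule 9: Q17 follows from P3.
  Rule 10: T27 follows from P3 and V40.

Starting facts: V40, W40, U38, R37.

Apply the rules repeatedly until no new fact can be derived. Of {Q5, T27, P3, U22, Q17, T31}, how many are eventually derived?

4

U38 and R37 hold, so U22 follows (Rule 1).
From U38, Rule 6 gives Q17.
U38 and U22 hold, so Q5 follows (Rule 8).
Q5 and U38 hold, so T31 follows (Rule 5).
Q5: reached.
T27 would need P3 and V40 (Rule 10), but P3 is never established.
P3 would need T27 and U22 (Rule 7), but T27 is never established.
U22: reached.
Q17: reached.
T31: reached.
Reached: Q5, U22, Q17, and T31 — 4 of the 6.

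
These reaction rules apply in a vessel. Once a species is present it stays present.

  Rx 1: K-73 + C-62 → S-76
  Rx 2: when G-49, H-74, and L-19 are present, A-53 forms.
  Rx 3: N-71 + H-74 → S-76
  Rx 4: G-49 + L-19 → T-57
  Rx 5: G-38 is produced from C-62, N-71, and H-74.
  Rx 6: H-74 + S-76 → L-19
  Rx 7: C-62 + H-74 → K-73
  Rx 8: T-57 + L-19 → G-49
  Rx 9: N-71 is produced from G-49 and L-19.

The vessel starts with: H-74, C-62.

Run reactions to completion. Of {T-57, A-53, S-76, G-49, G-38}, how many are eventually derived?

1

C-62 and H-74 present → K-73 forms (Rx 7).
K-73 and C-62 present → S-76 forms (Rx 1).
T-57 would need G-49 and L-19 (Rx 4), but G-49 never forms.
A-53 would need G-49, H-74, and L-19 (Rx 2), but G-49 never forms.
S-76: reached.
G-49 would need T-57 and L-19 (Rx 8), but T-57 never forms.
G-38 would need C-62, N-71, and H-74 (Rx 5), but N-71 never forms.
Reached: S-76 — 1 of the 5.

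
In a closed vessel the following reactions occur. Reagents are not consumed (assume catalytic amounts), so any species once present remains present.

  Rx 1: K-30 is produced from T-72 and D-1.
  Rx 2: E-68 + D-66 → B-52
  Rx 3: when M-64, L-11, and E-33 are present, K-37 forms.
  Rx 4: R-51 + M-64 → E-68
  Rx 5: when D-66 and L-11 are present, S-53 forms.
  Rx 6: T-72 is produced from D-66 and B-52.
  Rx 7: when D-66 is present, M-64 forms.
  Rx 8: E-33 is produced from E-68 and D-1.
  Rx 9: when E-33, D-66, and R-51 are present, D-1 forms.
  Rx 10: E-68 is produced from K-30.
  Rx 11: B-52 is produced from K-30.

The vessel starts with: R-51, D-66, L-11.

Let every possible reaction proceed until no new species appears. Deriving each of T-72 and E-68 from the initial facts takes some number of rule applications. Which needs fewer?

E-68

E-68: D-66 present → M-64 forms (Rx 7). R-51 and M-64 present → E-68 forms (Rx 4). [2 rule applications]
T-72: D-66 present → M-64 forms (Rx 7). R-51 and M-64 present → E-68 forms (Rx 4). E-68 and D-66 present → B-52 forms (Rx 2). D-66 and B-52 present → T-72 forms (Rx 6). [4 rule applications]
E-68 needs fewer.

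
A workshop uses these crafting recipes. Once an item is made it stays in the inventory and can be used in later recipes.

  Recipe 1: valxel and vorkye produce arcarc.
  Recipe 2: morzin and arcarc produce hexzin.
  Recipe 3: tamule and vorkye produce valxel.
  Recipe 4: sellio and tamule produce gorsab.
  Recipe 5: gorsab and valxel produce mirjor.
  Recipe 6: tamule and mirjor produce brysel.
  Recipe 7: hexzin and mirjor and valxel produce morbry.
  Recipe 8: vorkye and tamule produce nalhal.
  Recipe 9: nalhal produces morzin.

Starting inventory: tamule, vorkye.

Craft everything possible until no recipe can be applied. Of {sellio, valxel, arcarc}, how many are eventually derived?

Using Recipe 3, tamule and vorkye make valxel.
Using Recipe 1, valxel and vorkye make arcarc.
No rule produces sellio, and it is not given.
valxel: reached.
arcarc: reached.
Reached: valxel and arcarc — 2 of the 3.

2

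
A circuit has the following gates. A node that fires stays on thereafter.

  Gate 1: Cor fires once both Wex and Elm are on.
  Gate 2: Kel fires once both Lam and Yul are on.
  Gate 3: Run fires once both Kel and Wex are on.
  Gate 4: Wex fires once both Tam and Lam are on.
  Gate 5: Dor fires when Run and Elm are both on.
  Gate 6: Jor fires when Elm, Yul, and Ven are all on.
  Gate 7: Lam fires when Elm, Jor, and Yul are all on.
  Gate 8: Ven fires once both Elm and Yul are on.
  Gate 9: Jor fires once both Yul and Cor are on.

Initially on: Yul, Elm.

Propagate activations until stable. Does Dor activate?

Dor would need Run and Elm (Gate 5), but Run never turns on.

No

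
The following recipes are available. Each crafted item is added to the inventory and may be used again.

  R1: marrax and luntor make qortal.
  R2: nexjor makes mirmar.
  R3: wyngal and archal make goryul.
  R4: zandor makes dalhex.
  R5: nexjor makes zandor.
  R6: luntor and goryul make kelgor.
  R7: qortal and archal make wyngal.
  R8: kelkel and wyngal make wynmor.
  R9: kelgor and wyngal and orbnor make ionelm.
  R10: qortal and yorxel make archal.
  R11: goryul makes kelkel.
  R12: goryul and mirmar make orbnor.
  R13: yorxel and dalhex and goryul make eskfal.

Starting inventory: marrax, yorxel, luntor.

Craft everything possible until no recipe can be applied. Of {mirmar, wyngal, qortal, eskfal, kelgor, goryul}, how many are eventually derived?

marrax and luntor → qortal (R1).
qortal and yorxel → archal (R10).
qortal and archal → wyngal (R7).
wyngal and archal → goryul (R3).
luntor and goryul → kelgor (R6).
mirmar would need nexjor (R2), but nexjor is never obtained.
wyngal: reached.
qortal: reached.
eskfal would need yorxel, dalhex, and goryul (R13), but dalhex is never obtained.
kelgor: reached.
goryul: reached.
Reached: wyngal, qortal, kelgor, and goryul — 4 of the 6.

4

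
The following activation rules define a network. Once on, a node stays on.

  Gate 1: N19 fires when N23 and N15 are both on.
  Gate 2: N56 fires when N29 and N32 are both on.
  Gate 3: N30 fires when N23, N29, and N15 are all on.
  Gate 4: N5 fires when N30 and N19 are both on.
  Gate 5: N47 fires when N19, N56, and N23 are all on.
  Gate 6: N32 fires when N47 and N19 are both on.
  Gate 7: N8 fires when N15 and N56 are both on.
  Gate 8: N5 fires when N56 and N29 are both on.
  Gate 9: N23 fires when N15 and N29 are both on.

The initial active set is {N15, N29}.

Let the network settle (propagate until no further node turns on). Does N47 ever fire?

No

N47 would need N19, N56, and N23 (Gate 5), but N56 never turns on.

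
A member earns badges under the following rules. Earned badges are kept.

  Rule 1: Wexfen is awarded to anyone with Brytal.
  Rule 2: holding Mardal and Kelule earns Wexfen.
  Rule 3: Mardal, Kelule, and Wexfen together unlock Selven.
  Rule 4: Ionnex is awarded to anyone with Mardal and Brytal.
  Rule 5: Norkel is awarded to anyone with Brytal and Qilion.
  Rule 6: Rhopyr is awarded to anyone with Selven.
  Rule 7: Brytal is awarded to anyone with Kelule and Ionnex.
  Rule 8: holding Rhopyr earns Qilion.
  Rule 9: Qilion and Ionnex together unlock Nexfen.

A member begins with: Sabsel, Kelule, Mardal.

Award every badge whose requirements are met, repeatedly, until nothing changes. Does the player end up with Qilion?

With Mardal and Kelule, Wexfen is earned (Rule 2).
With Mardal, Kelule, and Wexfen, Selven is earned (Rule 3).
With Selven, Rhopyr is earned (Rule 6).
With Rhopyr, Qilion is earned (Rule 8).

Yes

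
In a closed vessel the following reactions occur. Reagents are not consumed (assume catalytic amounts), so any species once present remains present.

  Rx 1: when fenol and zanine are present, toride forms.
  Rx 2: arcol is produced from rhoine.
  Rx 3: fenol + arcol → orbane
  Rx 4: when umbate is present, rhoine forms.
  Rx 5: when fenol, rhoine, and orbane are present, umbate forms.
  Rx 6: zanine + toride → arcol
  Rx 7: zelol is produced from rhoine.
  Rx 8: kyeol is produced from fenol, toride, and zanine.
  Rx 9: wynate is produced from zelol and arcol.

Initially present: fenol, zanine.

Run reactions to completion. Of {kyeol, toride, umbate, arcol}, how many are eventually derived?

3

fenol and zanine present → toride forms (Rx 1).
fenol, toride, and zanine present → kyeol forms (Rx 8).
zanine and toride present → arcol forms (Rx 6).
kyeol: reached.
toride: reached.
umbate would need fenol, rhoine, and orbane (Rx 5), but rhoine never forms.
arcol: reached.
Reached: kyeol, toride, and arcol — 3 of the 4.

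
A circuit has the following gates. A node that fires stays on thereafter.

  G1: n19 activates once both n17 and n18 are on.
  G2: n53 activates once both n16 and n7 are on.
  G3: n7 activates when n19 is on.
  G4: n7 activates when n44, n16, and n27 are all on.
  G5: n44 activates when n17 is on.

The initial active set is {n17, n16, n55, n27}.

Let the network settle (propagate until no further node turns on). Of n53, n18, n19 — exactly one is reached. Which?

n53

n17 is on, so n44 activates (G5).
n44, n16, and n27 are on, so n7 activates (G4).
n16 and n7 are on, so n53 activates (G2).
n19 would need n17 and n18 (G1), but n18 never turns on. No rule produces n18, and it is not given.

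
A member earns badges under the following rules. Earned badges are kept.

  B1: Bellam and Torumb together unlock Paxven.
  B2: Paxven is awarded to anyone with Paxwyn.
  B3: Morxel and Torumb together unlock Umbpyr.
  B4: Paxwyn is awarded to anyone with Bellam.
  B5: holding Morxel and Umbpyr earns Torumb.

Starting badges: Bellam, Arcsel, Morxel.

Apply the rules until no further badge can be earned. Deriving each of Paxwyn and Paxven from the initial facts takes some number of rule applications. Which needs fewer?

Paxwyn: With Bellam, Paxwyn is earned (B4). [1 rule application]
Paxven: With Bellam, Paxwyn is earned (B4). With Paxwyn, Paxven is earned (B2). [2 rule applications]
Paxwyn needs fewer.

Paxwyn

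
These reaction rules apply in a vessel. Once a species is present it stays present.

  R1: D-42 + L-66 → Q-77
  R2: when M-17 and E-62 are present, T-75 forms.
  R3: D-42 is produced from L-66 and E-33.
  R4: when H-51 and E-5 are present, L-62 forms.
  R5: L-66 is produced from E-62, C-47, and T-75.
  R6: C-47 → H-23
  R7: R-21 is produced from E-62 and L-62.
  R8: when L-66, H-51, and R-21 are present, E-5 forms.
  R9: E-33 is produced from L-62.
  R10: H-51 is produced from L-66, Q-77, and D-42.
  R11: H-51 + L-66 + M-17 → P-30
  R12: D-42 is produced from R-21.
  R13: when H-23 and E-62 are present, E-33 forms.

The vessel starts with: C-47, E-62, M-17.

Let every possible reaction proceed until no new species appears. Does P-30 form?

M-17 and E-62 present → T-75 forms (R2).
C-47 present → H-23 forms (R6).
E-62, C-47, and T-75 present → L-66 forms (R5).
H-23 and E-62 present → E-33 forms (R13).
L-66 and E-33 present → D-42 forms (R3).
D-42 and L-66 present → Q-77 forms (R1).
L-66, Q-77, and D-42 present → H-51 forms (R10).
H-51, L-66, and M-17 present → P-30 forms (R11).

Yes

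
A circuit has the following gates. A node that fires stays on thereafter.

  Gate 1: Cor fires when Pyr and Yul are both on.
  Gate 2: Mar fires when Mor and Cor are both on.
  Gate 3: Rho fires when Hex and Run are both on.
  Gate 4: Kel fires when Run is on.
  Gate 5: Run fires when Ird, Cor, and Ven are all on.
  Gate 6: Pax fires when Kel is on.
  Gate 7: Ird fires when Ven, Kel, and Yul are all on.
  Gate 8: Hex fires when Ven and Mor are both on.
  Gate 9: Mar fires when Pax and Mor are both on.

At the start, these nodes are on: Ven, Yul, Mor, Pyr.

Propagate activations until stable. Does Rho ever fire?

No

Rho would need Hex and Run (Gate 3), but Run never turns on.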